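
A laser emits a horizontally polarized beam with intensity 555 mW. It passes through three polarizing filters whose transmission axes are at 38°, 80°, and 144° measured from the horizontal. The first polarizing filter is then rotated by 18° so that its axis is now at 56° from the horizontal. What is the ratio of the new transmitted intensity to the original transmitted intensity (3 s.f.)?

Before rotation:
By Malus's law, I₁ = I₀ cos²(38° − 0°) = I₀ cos²(38°) = 0.621 I₀.
I₂ = I₁ cos²(80° − 38°) = 0.621 I₀ · cos²(42°) = 0.3429 I₀.
I₃ = I₂ cos²(144° − 80°) = 0.3429 I₀ · cos²(64°) = 0.0659 I₀.
After rotation:
I₁ = I₀ cos²(56° − 0°) = I₀ cos²(56°) = 0.3127 I₀.
I₂ = I₁ cos²(80° − 56°) = 0.3127 I₀ · cos²(24°) = 0.261 I₀.
I₃ = I₂ cos²(144° − 80°) = 0.261 I₀ · cos²(64°) = 0.05015 I₀.
Ratio = 0.05015 / 0.0659 = 0.761.

I_new/I_old ≈ 0.761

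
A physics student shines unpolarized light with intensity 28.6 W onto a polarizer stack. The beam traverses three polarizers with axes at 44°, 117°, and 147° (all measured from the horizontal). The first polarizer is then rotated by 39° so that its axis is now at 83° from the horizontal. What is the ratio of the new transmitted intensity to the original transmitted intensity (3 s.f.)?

Before rotation:
Unpolarized light through the first polarizer → I₁ = ½ I₀, now polarized at 44°.
I₂ = I₁ cos²(117° − 44°) = 0.5 I₀ · cos²(73°) = 0.04274 I₀.
I₃ = I₂ cos²(147° − 117°) = 0.04274 I₀ · cos²(30°) = 0.03206 I₀.
After rotation:
Unpolarized light through the first polarizer → I₁ = ½ I₀, now polarized at 83°.
I₂ = I₁ cos²(117° − 83°) = 0.5 I₀ · cos²(34°) = 0.3437 I₀.
I₃ = I₂ cos²(147° − 117°) = 0.3437 I₀ · cos²(30°) = 0.2577 I₀.
Ratio = 0.2577 / 0.03206 = 8.04.

I_new/I_old ≈ 8.04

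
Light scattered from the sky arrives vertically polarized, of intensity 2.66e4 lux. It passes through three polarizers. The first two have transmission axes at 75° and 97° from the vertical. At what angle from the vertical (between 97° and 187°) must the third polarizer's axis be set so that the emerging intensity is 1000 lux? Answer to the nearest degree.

By Malus's law, I₁ = I₀ cos²(75° − 0°) = I₀ cos²(75°) = 0.06699 I₀.
I₂ = I₁ cos²(97° − 75°) = 0.06699 I₀ · cos²(22°) = 0.05759 I₀.
Target fraction: 1000 / 2.66e4 lux = 0.03759 of I₀.
Need I₃/I₀ = 0.03759, so cos²(θ − 97°) = 0.03759 / 0.05759 = 0.6528.
θ − 97° = arccos(√0.6528) = 36.1°, giving θ ≈ 97 + 36.1 = 133.1°.

θ ≈ 133°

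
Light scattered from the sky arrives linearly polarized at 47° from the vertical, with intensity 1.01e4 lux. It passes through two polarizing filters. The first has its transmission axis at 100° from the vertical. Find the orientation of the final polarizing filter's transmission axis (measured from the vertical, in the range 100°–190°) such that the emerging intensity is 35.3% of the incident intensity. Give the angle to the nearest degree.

I₁ = I₀ cos²(100° − 47°) = I₀ cos²(53°) = 0.3622 I₀.
Need I₂/I₀ = 0.353, so cos²(θ − 100°) = 0.353 / 0.3622 = 0.9746.
θ − 100° = arccos(√0.9746) = 9.2°, giving θ ≈ 100 + 9.2 = 109.2°.

θ ≈ 109°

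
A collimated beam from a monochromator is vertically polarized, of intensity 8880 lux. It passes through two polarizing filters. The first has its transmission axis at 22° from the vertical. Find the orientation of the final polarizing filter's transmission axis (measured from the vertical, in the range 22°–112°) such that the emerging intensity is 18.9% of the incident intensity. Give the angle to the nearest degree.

θ ≈ 84°

By Malus's law, I₁ = I₀ cos²(22° − 0°) = I₀ cos²(22°) = 0.8597 I₀.
Need I₂/I₀ = 0.189, so cos²(θ − 22°) = 0.189 / 0.8597 = 0.2199.
θ − 22° = arccos(√0.2199) = 62.0°, giving θ ≈ 22 + 62.0 = 84.0°.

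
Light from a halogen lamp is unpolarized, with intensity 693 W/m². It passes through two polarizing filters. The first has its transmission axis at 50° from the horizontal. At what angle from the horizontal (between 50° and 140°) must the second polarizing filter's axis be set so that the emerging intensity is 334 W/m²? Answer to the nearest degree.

θ ≈ 61°

Unpolarized light through the first polarizer → I₁ = ½ I₀, now polarized at 50°.
Target fraction: 334 / 693 W/m² = 0.482 of I₀.
Need I₂/I₀ = 0.482, so cos²(θ − 50°) = 0.482 / 0.5 = 0.9639.
θ − 50° = arccos(√0.9639) = 10.9°, giving θ ≈ 50 + 10.9 = 60.9°.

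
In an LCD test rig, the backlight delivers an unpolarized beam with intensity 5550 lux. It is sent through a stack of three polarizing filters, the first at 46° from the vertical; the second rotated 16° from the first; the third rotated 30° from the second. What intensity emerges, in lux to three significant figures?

Unpolarized light through the first polarizer → I₁ = 5550 lux/2 = 2775 lux, polarized at 46°.
I₂ = I₁ · cos²(16°) = 2775 · 0.924 = 2564 lux.
I₃ = I₂ · cos²(30°) = 2564 · 0.75 = 1923 lux.

I ≈ 1920 lux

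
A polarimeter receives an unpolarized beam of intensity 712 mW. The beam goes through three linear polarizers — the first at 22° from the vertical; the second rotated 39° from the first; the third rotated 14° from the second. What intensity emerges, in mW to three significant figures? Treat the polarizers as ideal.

I ≈ 202 mW

Unpolarized light through the first polarizer → I₁ = 712 mW/2 = 356 mW, polarized at 22°.
I₂ = I₁ · cos²(39°) = 356 · 0.604 = 215 mW.
I₃ = I₂ · cos²(14°) = 215 · 0.9415 = 202.4 mW.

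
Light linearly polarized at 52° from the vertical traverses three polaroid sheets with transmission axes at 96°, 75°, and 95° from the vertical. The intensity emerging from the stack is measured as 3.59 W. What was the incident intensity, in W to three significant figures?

I₀ ≈ 9.01 W

By Malus's law, I₁ = I₀ cos²(96° − 52°) = I₀ cos²(44°) = 0.5174 I₀.
I₂ = I₁ cos²(75° − 96°) = 0.5174 I₀ · cos²(21°) = 0.451 I₀.
I₃ = I₂ cos²(95° − 75°) = 0.451 I₀ · cos²(20°) = 0.3982 I₀.
So 3.59 W = 0.3982 I₀, giving I₀ = 3.59/0.3982 = 9.015 W.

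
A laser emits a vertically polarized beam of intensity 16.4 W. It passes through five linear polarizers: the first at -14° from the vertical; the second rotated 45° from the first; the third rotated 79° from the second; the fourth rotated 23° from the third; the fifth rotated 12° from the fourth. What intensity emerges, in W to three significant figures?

I ≈ 0.228 W

By Malus's law, I₁ = 16.4 W · cos²(14°) = 15.44 W.
I₂ = I₁ · cos²(45°) = 15.44 · 0.5 = 7.72 W.
I₃ = I₂ · cos²(79°) = 7.72 · 0.03641 = 0.2811 W.
I₄ = I₃ · cos²(23°) = 0.2811 · 0.8473 = 0.2382 W.
I₅ = I₄ · cos²(12°) = 0.2382 · 0.9568 = 0.2279 W.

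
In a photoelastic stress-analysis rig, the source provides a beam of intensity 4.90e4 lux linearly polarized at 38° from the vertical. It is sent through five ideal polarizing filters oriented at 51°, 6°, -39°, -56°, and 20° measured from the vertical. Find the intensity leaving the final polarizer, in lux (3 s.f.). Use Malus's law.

I ≈ 622 lux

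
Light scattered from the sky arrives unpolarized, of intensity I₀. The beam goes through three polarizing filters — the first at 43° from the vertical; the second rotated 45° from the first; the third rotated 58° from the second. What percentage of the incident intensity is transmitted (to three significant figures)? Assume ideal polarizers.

≈ 7.02%

Unpolarized light through the first polarizer → I₁ = ½ I₀, now polarized at 43°.
I₂ = I₁ cos²(45°) = 0.5 · 0.5 I₀ = 0.25 I₀.
I₃ = I₂ cos²(58°) = 0.25 · 0.2808 I₀ = 0.0702 I₀.
That is 7.02% of the incident intensity.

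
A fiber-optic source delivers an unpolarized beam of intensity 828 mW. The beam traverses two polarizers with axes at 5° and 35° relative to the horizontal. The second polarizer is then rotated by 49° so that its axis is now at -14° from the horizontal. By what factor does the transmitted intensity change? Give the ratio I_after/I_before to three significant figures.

Before rotation:
Unpolarized light through the first polarizer → I₁ = ½ I₀, now polarized at 5°.
I₂ = I₁ cos²(35° − 5°) = 0.5 I₀ · cos²(30°) = 0.375 I₀.
After rotation:
Unpolarized light through the first polarizer → I₁ = ½ I₀, now polarized at 5°.
I₂ = I₁ cos²(-14° − 5°) = 0.5 I₀ · cos²(19°) = 0.447 I₀.
Ratio = 0.447 / 0.375 = 1.192.

I_new/I_old ≈ 1.19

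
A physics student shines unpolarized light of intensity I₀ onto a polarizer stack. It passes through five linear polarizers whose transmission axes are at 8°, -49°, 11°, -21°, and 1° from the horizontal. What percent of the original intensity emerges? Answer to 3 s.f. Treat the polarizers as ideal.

≈ 2.29%

Unpolarized light through the first polarizer → I₁ = ½ I₀, now polarized at 8°.
I₂ = I₁ cos²(-49° − 8°) = 0.5 I₀ · cos²(57°) = 0.1483 I₀.
I₃ = I₂ cos²(11° + 49°) = 0.1483 I₀ · cos²(60°) = 0.03708 I₀.
I₄ = I₃ cos²(-21° − 11°) = 0.03708 I₀ · cos²(32°) = 0.02667 I₀.
I₅ = I₄ cos²(1° + 21°) = 0.02667 I₀ · cos²(22°) = 0.02292 I₀.
That is 2.292% of the incident intensity.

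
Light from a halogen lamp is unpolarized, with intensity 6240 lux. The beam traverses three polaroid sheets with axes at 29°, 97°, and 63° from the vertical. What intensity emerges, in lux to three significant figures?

I ≈ 301 lux

Unpolarized light through the first polarizer → I₁ = 6240 lux/2 = 3120 lux, polarized at 29°.
I₂ = I₁ · cos²(68°) = 3120 · 0.1403 = 437.8 lux.
I₃ = I₂ · cos²(34°) = 437.8 · 0.6873 = 300.9 lux.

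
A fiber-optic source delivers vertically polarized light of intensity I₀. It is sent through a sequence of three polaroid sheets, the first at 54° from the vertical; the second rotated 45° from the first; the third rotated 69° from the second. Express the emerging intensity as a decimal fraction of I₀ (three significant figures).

I₁ = I₀ cos²(54° − 0°) = I₀ cos²(54°) = 0.3455 I₀.
I₂ = I₁ cos²(45°) = 0.3455 · 0.5 I₀ = 0.1727 I₀.
I₃ = I₂ cos²(69°) = 0.1727 · 0.1284 I₀ = 0.02219 I₀.
Transmitted fraction = 0.02219.

≈ 0.0222 I₀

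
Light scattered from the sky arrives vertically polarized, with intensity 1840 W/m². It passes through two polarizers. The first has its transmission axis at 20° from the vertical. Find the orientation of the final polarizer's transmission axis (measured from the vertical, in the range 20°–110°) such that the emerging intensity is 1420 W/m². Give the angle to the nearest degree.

θ ≈ 41°

I₁ = I₀ cos²(20° − 0°) = I₀ cos²(20°) = 0.883 I₀.
Target fraction: 1420 / 1840 W/m² = 0.7717 of I₀.
Need I₂/I₀ = 0.7717, so cos²(θ − 20°) = 0.7717 / 0.883 = 0.874.
θ − 20° = arccos(√0.874) = 20.8°, giving θ ≈ 20 + 20.8 = 40.8°.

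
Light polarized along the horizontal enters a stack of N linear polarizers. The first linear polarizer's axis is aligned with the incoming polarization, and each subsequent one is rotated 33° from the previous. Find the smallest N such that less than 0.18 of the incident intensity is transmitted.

First polarizer is aligned with the polarization: full transmission.
Each further stage multiplies by cos²(33°) = 0.7034.
After N polarizers: T = 0.7034^(N−1). Require T < 0.18 ⇒ N−1 > ln(0.18)/ln(0.7034) = 4.87, so N−1 ≥ 5 and N = 6.
Check: N=6 gives T = 0.1722 < 0.18; N=5 gives T = 0.2448.

N = 6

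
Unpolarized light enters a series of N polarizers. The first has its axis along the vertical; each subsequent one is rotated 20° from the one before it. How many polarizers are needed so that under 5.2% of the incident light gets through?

First polarizer halves the unpolarized light: factor 1/2.
Each further stage multiplies by cos²(20°) = 0.883.
After N polarizers: T = 0.5·0.883^(N−1). Require T < 0.052 ⇒ N−1 > ln(0.052/0.5)/ln(0.883) = 18.19, so N−1 ≥ 19 and N = 20.
Check: N=20 gives T = 0.04704 < 0.052; N=19 gives T = 0.05327.

N = 20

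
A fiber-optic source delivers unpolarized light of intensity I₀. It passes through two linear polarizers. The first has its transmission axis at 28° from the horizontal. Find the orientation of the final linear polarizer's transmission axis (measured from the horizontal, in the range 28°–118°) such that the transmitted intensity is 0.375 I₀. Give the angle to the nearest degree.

θ ≈ 58°

Unpolarized light through the first polarizer → I₁ = ½ I₀, now polarized at 28°.
Need I₂/I₀ = 0.375, so cos²(θ − 28°) = 0.375 / 0.5 = 0.75.
θ − 28° = arccos(√0.75) = 30.0°, giving θ ≈ 28 + 30.0 = 58.0°.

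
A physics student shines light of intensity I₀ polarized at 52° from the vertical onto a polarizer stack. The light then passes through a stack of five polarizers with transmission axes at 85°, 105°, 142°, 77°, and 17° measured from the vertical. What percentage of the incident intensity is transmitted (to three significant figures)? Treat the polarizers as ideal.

I₁ = I₀ cos²(85° − 52°) = I₀ cos²(33°) = 0.7034 I₀.
I₂ = I₁ cos²(105° − 85°) = 0.7034 I₀ · cos²(20°) = 0.6211 I₀.
I₃ = I₂ cos²(142° − 105°) = 0.6211 I₀ · cos²(37°) = 0.3961 I₀.
I₄ = I₃ cos²(77° − 142°) = 0.3961 I₀ · cos²(65°) = 0.07075 I₀.
I₅ = I₄ cos²(17° − 77°) = 0.07075 I₀ · cos²(60°) = 0.01769 I₀.
That is 1.769% of the incident intensity.

≈ 1.77%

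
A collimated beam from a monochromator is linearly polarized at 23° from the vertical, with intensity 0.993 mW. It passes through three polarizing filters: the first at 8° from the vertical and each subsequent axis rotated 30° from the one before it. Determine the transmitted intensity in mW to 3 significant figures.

By Malus's law, I₁ = 0.993 mW · cos²(15°) = 0.9265 mW.
I₂ = I₁ · cos²(30°) = 0.9265 · 0.75 = 0.6949 mW.
I₃ = I₂ · cos²(30°) = 0.6949 · 0.75 = 0.5211 mW.

I ≈ 0.521 mW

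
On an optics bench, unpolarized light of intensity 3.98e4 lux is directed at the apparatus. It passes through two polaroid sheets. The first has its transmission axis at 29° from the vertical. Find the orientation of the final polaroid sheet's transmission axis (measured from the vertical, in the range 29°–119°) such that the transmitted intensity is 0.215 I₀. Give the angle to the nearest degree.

Unpolarized light through the first polarizer → I₁ = ½ I₀, now polarized at 29°.
Need I₂/I₀ = 0.215, so cos²(θ − 29°) = 0.215 / 0.5 = 0.43.
θ − 29° = arccos(√0.43) = 49.0°, giving θ ≈ 29 + 49.0 = 78.0°.

θ ≈ 78°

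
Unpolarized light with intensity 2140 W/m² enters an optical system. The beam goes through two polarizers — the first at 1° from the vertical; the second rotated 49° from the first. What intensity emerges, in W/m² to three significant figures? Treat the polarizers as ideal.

I ≈ 461 W/m²

Unpolarized light through the first polarizer → I₁ = 2140 W/m²/2 = 1070 W/m², polarized at 1°.
I₂ = I₁ · cos²(49°) = 1070 · 0.4304 = 460.5 W/m².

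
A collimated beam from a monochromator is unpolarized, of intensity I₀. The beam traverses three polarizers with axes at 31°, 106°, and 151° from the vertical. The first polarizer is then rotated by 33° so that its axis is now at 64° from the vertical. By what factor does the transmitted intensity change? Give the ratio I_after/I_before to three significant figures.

Before rotation:
Unpolarized light through the first polarizer → I₁ = ½ I₀, now polarized at 31°.
I₂ = I₁ cos²(106° − 31°) = 0.5 I₀ · cos²(75°) = 0.03349 I₀.
I₃ = I₂ cos²(151° − 106°) = 0.03349 I₀ · cos²(45°) = 0.01675 I₀.
After rotation:
Unpolarized light through the first polarizer → I₁ = ½ I₀, now polarized at 64°.
I₂ = I₁ cos²(106° − 64°) = 0.5 I₀ · cos²(42°) = 0.2761 I₀.
I₃ = I₂ cos²(151° − 106°) = 0.2761 I₀ · cos²(45°) = 0.1381 I₀.
Ratio = 0.1381 / 0.01675 = 8.244.

I_new/I_old ≈ 8.24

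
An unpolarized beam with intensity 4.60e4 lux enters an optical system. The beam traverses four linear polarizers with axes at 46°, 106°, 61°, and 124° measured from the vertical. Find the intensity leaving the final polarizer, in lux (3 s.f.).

I ≈ 593 lux

Unpolarized light through the first polarizer → I₁ = 4.60e4 lux/2 = 2.3e+04 lux, polarized at 46°.
I₂ = I₁ · cos²(60°) = 2.3e+04 · 0.25 = 5750 lux.
I₃ = I₂ · cos²(45°) = 5750 · 0.5 = 2875 lux.
I₄ = I₃ · cos²(63°) = 2875 · 0.2061 = 592.6 lux.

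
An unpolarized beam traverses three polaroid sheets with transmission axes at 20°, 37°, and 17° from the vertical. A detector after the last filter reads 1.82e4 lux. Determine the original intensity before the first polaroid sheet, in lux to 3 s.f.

I₀ ≈ 4.51e4 lux

Unpolarized light through the first polarizer → I₁ = ½ I₀, now polarized at 20°.
I₂ = I₁ cos²(37° − 20°) = 0.5 I₀ · cos²(17°) = 0.4573 I₀.
I₃ = I₂ cos²(17° − 37°) = 0.4573 I₀ · cos²(20°) = 0.4038 I₀.
So 1.82e4 lux = 0.4038 I₀, giving I₀ = 1.82e4/0.4038 = 4.508e+04 lux.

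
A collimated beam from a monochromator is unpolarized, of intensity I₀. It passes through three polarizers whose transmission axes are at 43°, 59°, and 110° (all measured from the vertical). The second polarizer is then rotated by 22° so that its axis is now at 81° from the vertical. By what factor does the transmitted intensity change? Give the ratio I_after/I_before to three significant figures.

Before rotation:
Unpolarized light through the first polarizer → I₁ = ½ I₀, now polarized at 43°.
I₂ = I₁ cos²(59° − 43°) = 0.5 I₀ · cos²(16°) = 0.462 I₀.
I₃ = I₂ cos²(110° − 59°) = 0.462 I₀ · cos²(51°) = 0.183 I₀.
After rotation:
Unpolarized light through the first polarizer → I₁ = ½ I₀, now polarized at 43°.
I₂ = I₁ cos²(81° − 43°) = 0.5 I₀ · cos²(38°) = 0.3105 I₀.
I₃ = I₂ cos²(110° − 81°) = 0.3105 I₀ · cos²(29°) = 0.2375 I₀.
Ratio = 0.2375 / 0.183 = 1.298.

I_new/I_old ≈ 1.30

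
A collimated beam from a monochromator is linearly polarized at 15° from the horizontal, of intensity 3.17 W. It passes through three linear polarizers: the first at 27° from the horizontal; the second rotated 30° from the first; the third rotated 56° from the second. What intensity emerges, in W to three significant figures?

I ≈ 0.711 W

By Malus's law, I₁ = 3.17 W · cos²(12°) = 3.033 W.
I₂ = I₁ · cos²(30°) = 3.033 · 0.75 = 2.275 W.
I₃ = I₂ · cos²(56°) = 2.275 · 0.3127 = 0.7113 W.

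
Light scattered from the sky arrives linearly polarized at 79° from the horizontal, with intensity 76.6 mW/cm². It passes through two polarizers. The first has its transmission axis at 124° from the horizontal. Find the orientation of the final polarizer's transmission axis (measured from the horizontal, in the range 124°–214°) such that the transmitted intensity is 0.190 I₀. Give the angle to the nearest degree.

θ ≈ 176°

By Malus's law, I₁ = I₀ cos²(124° − 79°) = I₀ cos²(45°) = 0.5 I₀.
Need I₂/I₀ = 0.19, so cos²(θ − 124°) = 0.19 / 0.5 = 0.38.
θ − 124° = arccos(√0.38) = 51.9°, giving θ ≈ 124 + 51.9 = 175.9°.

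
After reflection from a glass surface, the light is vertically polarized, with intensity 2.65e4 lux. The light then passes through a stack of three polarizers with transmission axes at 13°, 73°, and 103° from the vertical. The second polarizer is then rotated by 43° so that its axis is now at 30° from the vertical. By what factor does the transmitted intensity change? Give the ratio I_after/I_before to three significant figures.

I_new/I_old ≈ 0.417

Before rotation:
I₁ = I₀ cos²(13° − 0°) = I₀ cos²(13°) = 0.9494 I₀.
I₂ = I₁ cos²(73° − 13°) = 0.9494 I₀ · cos²(60°) = 0.2373 I₀.
I₃ = I₂ cos²(103° − 73°) = 0.2373 I₀ · cos²(30°) = 0.178 I₀.
After rotation:
I₁ = I₀ cos²(13° − 0°) = I₀ cos²(13°) = 0.9494 I₀.
I₂ = I₁ cos²(30° − 13°) = 0.9494 I₀ · cos²(17°) = 0.8682 I₀.
I₃ = I₂ cos²(103° − 30°) = 0.8682 I₀ · cos²(73°) = 0.07422 I₀.
Ratio = 0.07422 / 0.178 = 0.4169.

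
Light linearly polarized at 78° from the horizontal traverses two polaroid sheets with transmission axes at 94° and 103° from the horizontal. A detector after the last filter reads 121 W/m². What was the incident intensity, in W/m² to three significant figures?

I₁ = I₀ cos²(94° − 78°) = I₀ cos²(16°) = 0.924 I₀.
I₂ = I₁ cos²(103° − 94°) = 0.924 I₀ · cos²(9°) = 0.9014 I₀.
So 121 W/m² = 0.9014 I₀, giving I₀ = 121/0.9014 = 134.2 W/m².

I₀ ≈ 134 W/m²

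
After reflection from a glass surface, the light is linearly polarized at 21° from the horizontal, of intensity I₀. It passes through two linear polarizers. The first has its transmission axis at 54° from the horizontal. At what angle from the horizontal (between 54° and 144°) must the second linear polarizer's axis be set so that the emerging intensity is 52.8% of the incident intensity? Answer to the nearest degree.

θ ≈ 84°

I₁ = I₀ cos²(54° − 21°) = I₀ cos²(33°) = 0.7034 I₀.
Need I₂/I₀ = 0.528, so cos²(θ − 54°) = 0.528 / 0.7034 = 0.7507.
θ − 54° = arccos(√0.7507) = 30.0°, giving θ ≈ 54 + 30.0 = 84.0°.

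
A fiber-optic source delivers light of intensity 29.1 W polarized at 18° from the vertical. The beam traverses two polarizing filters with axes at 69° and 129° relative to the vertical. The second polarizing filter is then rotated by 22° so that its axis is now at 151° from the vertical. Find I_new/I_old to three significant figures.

Before rotation:
I₁ = I₀ cos²(69° − 18°) = I₀ cos²(51°) = 0.396 I₀.
I₂ = I₁ cos²(129° − 69°) = 0.396 I₀ · cos²(60°) = 0.09901 I₀.
After rotation:
I₁ = I₀ cos²(69° − 18°) = I₀ cos²(51°) = 0.396 I₀.
I₂ = I₁ cos²(151° − 69°) = 0.396 I₀ · cos²(82°) = 0.007671 I₀.
Ratio = 0.007671 / 0.09901 = 0.07748.

I_new/I_old ≈ 0.0775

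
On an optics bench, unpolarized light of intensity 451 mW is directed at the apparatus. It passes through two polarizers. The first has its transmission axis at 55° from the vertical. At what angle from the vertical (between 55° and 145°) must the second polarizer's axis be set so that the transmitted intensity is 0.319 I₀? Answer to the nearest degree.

Unpolarized light through the first polarizer → I₁ = ½ I₀, now polarized at 55°.
Need I₂/I₀ = 0.319, so cos²(θ − 55°) = 0.319 / 0.5 = 0.638.
θ − 55° = arccos(√0.638) = 37.0°, giving θ ≈ 55 + 37.0 = 92.0°.

θ ≈ 92°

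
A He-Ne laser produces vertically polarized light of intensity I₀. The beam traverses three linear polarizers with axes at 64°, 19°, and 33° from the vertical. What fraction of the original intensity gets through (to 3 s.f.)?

I₁ = I₀ cos²(64° − 0°) = I₀ cos²(64°) = 0.1922 I₀.
I₂ = I₁ cos²(19° − 64°) = 0.1922 I₀ · cos²(45°) = 0.09608 I₀.
I₃ = I₂ cos²(33° − 19°) = 0.09608 I₀ · cos²(14°) = 0.09046 I₀.
Transmitted fraction = 0.09046.

≈ 0.0905 I₀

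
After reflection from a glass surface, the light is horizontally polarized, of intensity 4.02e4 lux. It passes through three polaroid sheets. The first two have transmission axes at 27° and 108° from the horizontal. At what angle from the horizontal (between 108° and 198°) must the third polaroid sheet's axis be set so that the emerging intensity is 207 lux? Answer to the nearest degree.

I₁ = I₀ cos²(27° − 0°) = I₀ cos²(27°) = 0.7939 I₀.
I₂ = I₁ cos²(108° − 27°) = 0.7939 I₀ · cos²(81°) = 0.01943 I₀.
Target fraction: 207 / 4.02e4 lux = 0.005149 of I₀.
Need I₃/I₀ = 0.005149, so cos²(θ − 108°) = 0.005149 / 0.01943 = 0.265.
θ − 108° = arccos(√0.265) = 59.0°, giving θ ≈ 108 + 59.0 = 167.0°.

θ ≈ 167°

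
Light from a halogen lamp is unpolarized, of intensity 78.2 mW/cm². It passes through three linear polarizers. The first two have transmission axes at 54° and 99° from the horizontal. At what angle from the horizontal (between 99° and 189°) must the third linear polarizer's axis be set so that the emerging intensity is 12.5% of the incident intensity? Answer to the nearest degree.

θ ≈ 144°

Unpolarized light through the first polarizer → I₁ = ½ I₀, now polarized at 54°.
I₂ = I₁ cos²(99° − 54°) = 0.5 I₀ · cos²(45°) = 0.25 I₀.
Need I₃/I₀ = 0.125, so cos²(θ − 99°) = 0.125 / 0.25 = 0.5.
θ − 99° = arccos(√0.5) = 45.0°, giving θ ≈ 99 + 45.0 = 144.0°.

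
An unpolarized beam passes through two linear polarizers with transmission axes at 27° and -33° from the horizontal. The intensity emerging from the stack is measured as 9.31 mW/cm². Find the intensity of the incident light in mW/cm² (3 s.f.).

I₀ ≈ 74.5 mW/cm²

Unpolarized light through the first polarizer → I₁ = ½ I₀, now polarized at 27°.
I₂ = I₁ cos²(-33° − 27°) = 0.5 I₀ · cos²(60°) = 0.125 I₀.
So 9.31 mW/cm² = 0.125 I₀, giving I₀ = 9.31/0.125 = 74.48 mW/cm².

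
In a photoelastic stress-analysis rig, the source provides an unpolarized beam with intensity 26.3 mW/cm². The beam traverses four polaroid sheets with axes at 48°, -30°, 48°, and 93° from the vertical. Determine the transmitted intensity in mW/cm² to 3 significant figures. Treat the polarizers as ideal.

Unpolarized light through the first polarizer → I₁ = 26.3 mW/cm²/2 = 13.15 mW/cm², polarized at 48°.
I₂ = I₁ · cos²(78°) = 13.15 · 0.04323 = 0.5684 mW/cm².
I₃ = I₂ · cos²(78°) = 0.5684 · 0.04323 = 0.02457 mW/cm².
I₄ = I₃ · cos²(45°) = 0.02457 · 0.5 = 0.01229 mW/cm².

I ≈ 0.0123 mW/cm²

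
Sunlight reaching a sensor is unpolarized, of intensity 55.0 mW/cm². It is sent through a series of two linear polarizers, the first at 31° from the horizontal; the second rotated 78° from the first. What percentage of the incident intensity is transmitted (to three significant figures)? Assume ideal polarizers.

Unpolarized light through the first polarizer → I₁ = 55.0 mW/cm²/2 = 27.5 mW/cm², polarized at 31°.
I₂ = I₁ · cos²(78°) = 27.5 · 0.04323 = 1.189 mW/cm².
That is 2.161% of the incident intensity.

≈ 2.16%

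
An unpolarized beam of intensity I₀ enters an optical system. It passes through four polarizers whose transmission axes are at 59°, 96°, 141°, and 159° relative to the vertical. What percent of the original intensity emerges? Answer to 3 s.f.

≈ 14.4%

Unpolarized light through the first polarizer → I₁ = ½ I₀, now polarized at 59°.
I₂ = I₁ cos²(96° − 59°) = 0.5 I₀ · cos²(37°) = 0.3189 I₀.
I₃ = I₂ cos²(141° − 96°) = 0.3189 I₀ · cos²(45°) = 0.1595 I₀.
I₄ = I₃ cos²(159° − 141°) = 0.1595 I₀ · cos²(18°) = 0.1442 I₀.
That is 14.42% of the incident intensity.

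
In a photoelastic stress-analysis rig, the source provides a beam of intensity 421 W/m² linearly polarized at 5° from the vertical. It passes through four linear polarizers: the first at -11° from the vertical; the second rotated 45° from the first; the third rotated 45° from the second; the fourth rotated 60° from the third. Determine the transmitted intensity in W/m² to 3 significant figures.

I₁ = 421 W/m² · cos²(16°) = 389 W/m².
I₂ = I₁ · cos²(45°) = 389 · 0.5 = 194.5 W/m².
I₃ = I₂ · cos²(45°) = 194.5 · 0.5 = 97.25 W/m².
I₄ = I₃ · cos²(60°) = 97.25 · 0.25 = 24.31 W/m².

I ≈ 24.3 W/m²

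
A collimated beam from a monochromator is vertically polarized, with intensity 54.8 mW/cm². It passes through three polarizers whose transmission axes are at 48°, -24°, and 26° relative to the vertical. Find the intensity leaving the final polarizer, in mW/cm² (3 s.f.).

I ≈ 0.968 mW/cm²

I₁ = 54.8 mW/cm² · cos²(48°) = 24.54 mW/cm².
I₂ = I₁ · cos²(72°) = 24.54 · 0.09549 = 2.343 mW/cm².
I₃ = I₂ · cos²(50°) = 2.343 · 0.4132 = 0.9681 mW/cm².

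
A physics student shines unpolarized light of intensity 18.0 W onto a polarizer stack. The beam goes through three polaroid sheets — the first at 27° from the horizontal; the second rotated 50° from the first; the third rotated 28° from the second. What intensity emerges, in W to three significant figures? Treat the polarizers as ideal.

I ≈ 2.90 W

Unpolarized light through the first polarizer → I₁ = 18.0 W/2 = 9 W, polarized at 27°.
I₂ = I₁ · cos²(50°) = 9 · 0.4132 = 3.719 W.
I₃ = I₂ · cos²(28°) = 3.719 · 0.7796 = 2.899 W.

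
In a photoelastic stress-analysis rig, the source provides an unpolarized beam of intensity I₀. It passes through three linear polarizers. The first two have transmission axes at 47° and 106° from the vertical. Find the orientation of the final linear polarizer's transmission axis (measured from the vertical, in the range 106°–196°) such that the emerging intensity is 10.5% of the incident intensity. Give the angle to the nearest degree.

θ ≈ 133°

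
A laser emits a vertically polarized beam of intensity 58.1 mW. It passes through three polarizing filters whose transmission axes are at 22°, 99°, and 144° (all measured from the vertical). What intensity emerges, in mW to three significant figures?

I ≈ 1.26 mW

I₁ = 58.1 mW · cos²(22°) = 49.95 mW.
I₂ = I₁ · cos²(77°) = 49.95 · 0.0506 = 2.527 mW.
I₃ = I₂ · cos²(45°) = 2.527 · 0.5 = 1.264 mW.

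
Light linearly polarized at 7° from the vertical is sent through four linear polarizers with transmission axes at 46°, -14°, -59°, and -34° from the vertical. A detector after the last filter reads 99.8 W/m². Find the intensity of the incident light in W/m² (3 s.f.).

I₀ ≈ 1610 W/m²

By Malus's law, I₁ = I₀ cos²(46° − 7°) = I₀ cos²(39°) = 0.604 I₀.
I₂ = I₁ cos²(-14° − 46°) = 0.604 I₀ · cos²(60°) = 0.151 I₀.
I₃ = I₂ cos²(-59° + 14°) = 0.151 I₀ · cos²(45°) = 0.07549 I₀.
I₄ = I₃ cos²(-34° + 59°) = 0.07549 I₀ · cos²(25°) = 0.06201 I₀.
So 99.8 W/m² = 0.06201 I₀, giving I₀ = 99.8/0.06201 = 1609 W/m².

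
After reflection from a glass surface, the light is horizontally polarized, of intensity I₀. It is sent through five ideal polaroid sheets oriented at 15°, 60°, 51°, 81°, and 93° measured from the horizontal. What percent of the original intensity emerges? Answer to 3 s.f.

≈ 32.7%

I₁ = I₀ cos²(15° − 0°) = I₀ cos²(15°) = 0.933 I₀.
I₂ = I₁ cos²(60° − 15°) = 0.933 I₀ · cos²(45°) = 0.4665 I₀.
I₃ = I₂ cos²(51° − 60°) = 0.4665 I₀ · cos²(9°) = 0.4551 I₀.
I₄ = I₃ cos²(81° − 51°) = 0.4551 I₀ · cos²(30°) = 0.3413 I₀.
I₅ = I₄ cos²(93° − 81°) = 0.3413 I₀ · cos²(12°) = 0.3266 I₀.
That is 32.66% of the incident intensity.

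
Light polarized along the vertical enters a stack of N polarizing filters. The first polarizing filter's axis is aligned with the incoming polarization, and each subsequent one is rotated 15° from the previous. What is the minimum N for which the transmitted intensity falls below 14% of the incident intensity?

N = 30

First polarizer is aligned with the polarization: full transmission.
Each further stage multiplies by cos²(15°) = 0.933.
After N polarizers: T = 0.933^(N−1). Require T < 0.14 ⇒ N−1 > ln(0.14)/ln(0.933) = 28.36, so N−1 ≥ 29 and N = 30.
Check: N=30 gives T = 0.1339 < 0.14; N=29 gives T = 0.1435.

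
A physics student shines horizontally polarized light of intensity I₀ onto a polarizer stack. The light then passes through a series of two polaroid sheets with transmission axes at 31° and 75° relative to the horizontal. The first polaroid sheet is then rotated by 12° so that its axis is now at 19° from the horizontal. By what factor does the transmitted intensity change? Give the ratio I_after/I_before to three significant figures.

Before rotation:
I₁ = I₀ cos²(31° − 0°) = I₀ cos²(31°) = 0.7347 I₀.
I₂ = I₁ cos²(75° − 31°) = 0.7347 I₀ · cos²(44°) = 0.3802 I₀.
After rotation:
I₁ = I₀ cos²(19° − 0°) = I₀ cos²(19°) = 0.894 I₀.
I₂ = I₁ cos²(75° − 19°) = 0.894 I₀ · cos²(56°) = 0.2796 I₀.
Ratio = 0.2796 / 0.3802 = 0.7353.

I_new/I_old ≈ 0.735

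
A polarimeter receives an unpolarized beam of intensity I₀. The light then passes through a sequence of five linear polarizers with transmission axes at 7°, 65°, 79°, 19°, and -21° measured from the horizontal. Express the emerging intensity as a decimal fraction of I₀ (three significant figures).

≈ 0.0194 I₀

Unpolarized light through the first polarizer → I₁ = ½ I₀, now polarized at 7°.
I₂ = I₁ cos²(65° − 7°) = 0.5 I₀ · cos²(58°) = 0.1404 I₀.
I₃ = I₂ cos²(79° − 65°) = 0.1404 I₀ · cos²(14°) = 0.1322 I₀.
I₄ = I₃ cos²(19° − 79°) = 0.1322 I₀ · cos²(60°) = 0.03305 I₀.
I₅ = I₄ cos²(-21° − 19°) = 0.03305 I₀ · cos²(40°) = 0.01939 I₀.
Transmitted fraction = 0.01939.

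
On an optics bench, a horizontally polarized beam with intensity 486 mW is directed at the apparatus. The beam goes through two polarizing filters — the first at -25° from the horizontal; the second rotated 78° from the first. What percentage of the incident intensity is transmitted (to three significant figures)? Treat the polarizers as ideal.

≈ 3.55%

I₁ = 486 mW · cos²(25°) = 399.2 mW.
I₂ = I₁ · cos²(78°) = 399.2 · 0.04323 = 17.26 mW.
That is 3.551% of the incident intensity.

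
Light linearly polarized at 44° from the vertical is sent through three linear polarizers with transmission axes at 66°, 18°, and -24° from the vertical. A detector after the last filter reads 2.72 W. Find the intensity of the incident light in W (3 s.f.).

I₁ = I₀ cos²(66° − 44°) = I₀ cos²(22°) = 0.8597 I₀.
I₂ = I₁ cos²(18° − 66°) = 0.8597 I₀ · cos²(48°) = 0.3849 I₀.
I₃ = I₂ cos²(-24° − 18°) = 0.3849 I₀ · cos²(42°) = 0.2126 I₀.
So 2.72 W = 0.2126 I₀, giving I₀ = 2.72/0.2126 = 12.8 W.

I₀ ≈ 12.8 W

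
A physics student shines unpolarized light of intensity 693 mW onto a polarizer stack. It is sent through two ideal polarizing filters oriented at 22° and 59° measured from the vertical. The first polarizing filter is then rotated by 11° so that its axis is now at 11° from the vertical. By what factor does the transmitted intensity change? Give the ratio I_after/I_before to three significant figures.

Before rotation:
Unpolarized light through the first polarizer → I₁ = ½ I₀, now polarized at 22°.
I₂ = I₁ cos²(59° − 22°) = 0.5 I₀ · cos²(37°) = 0.3189 I₀.
After rotation:
Unpolarized light through the first polarizer → I₁ = ½ I₀, now polarized at 11°.
I₂ = I₁ cos²(59° − 11°) = 0.5 I₀ · cos²(48°) = 0.2239 I₀.
Ratio = 0.2239 / 0.3189 = 0.702.

I_new/I_old ≈ 0.702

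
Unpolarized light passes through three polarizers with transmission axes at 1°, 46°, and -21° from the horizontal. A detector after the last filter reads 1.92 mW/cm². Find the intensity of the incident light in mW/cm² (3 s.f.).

I₀ ≈ 50.3 mW/cm²

Unpolarized light through the first polarizer → I₁ = ½ I₀, now polarized at 1°.
I₂ = I₁ cos²(46° − 1°) = 0.5 I₀ · cos²(45°) = 0.25 I₀.
I₃ = I₂ cos²(-21° − 46°) = 0.25 I₀ · cos²(67°) = 0.03817 I₀.
So 1.92 mW/cm² = 0.03817 I₀, giving I₀ = 1.92/0.03817 = 50.3 mW/cm².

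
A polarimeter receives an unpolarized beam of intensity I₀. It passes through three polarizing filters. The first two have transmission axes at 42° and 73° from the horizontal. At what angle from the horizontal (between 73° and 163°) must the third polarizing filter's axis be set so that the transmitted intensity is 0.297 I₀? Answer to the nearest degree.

θ ≈ 99°

Unpolarized light through the first polarizer → I₁ = ½ I₀, now polarized at 42°.
I₂ = I₁ cos²(73° − 42°) = 0.5 I₀ · cos²(31°) = 0.3674 I₀.
Need I₃/I₀ = 0.297, so cos²(θ − 73°) = 0.297 / 0.3674 = 0.8085.
θ − 73° = arccos(√0.8085) = 26.0°, giving θ ≈ 73 + 26.0 = 99.0°.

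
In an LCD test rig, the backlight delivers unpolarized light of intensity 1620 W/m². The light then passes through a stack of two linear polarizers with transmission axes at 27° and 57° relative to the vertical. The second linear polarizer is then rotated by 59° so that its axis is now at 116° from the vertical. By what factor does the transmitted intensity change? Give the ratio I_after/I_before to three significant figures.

Before rotation:
Unpolarized light through the first polarizer → I₁ = ½ I₀, now polarized at 27°.
I₂ = I₁ cos²(57° − 27°) = 0.5 I₀ · cos²(30°) = 0.375 I₀.
After rotation:
Unpolarized light through the first polarizer → I₁ = ½ I₀, now polarized at 27°.
I₂ = I₁ cos²(116° − 27°) = 0.5 I₀ · cos²(89°) = 0.0001523 I₀.
Ratio = 0.0001523 / 0.375 = 0.0004061.

I_new/I_old ≈ 0.000406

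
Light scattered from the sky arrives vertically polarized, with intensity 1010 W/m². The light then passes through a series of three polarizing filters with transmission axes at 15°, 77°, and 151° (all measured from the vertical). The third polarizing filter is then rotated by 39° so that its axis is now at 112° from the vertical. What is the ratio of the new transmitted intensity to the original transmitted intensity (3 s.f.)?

I_new/I_old ≈ 8.83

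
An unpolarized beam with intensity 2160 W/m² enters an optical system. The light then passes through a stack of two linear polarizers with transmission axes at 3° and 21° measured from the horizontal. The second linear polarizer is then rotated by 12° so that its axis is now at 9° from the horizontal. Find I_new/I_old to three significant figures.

I_new/I_old ≈ 1.09

Before rotation:
Unpolarized light through the first polarizer → I₁ = ½ I₀, now polarized at 3°.
I₂ = I₁ cos²(21° − 3°) = 0.5 I₀ · cos²(18°) = 0.4523 I₀.
After rotation:
Unpolarized light through the first polarizer → I₁ = ½ I₀, now polarized at 3°.
I₂ = I₁ cos²(9° − 3°) = 0.5 I₀ · cos²(6°) = 0.4945 I₀.
Ratio = 0.4945 / 0.4523 = 1.093.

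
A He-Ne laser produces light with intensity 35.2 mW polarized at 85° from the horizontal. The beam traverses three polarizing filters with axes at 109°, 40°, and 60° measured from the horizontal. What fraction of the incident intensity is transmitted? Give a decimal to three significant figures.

By Malus's law, I₁ = 35.2 mW · cos²(24°) = 29.38 mW.
I₂ = I₁ · cos²(69°) = 29.38 · 0.1284 = 3.773 mW.
I₃ = I₂ · cos²(20°) = 3.773 · 0.883 = 3.331 mW.
Transmitted fraction = 0.09464.

I/I₀ ≈ 0.0946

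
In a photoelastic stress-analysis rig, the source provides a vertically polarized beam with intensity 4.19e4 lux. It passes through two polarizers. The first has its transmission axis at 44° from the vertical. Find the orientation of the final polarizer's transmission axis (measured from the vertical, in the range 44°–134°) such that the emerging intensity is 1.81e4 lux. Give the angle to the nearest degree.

θ ≈ 68°

I₁ = I₀ cos²(44° − 0°) = I₀ cos²(44°) = 0.5174 I₀.
Target fraction: 1.81e4 / 4.19e4 lux = 0.432 of I₀.
Need I₂/I₀ = 0.432, so cos²(θ − 44°) = 0.432 / 0.5174 = 0.8348.
θ − 44° = arccos(√0.8348) = 24.0°, giving θ ≈ 44 + 24.0 = 68.0°.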